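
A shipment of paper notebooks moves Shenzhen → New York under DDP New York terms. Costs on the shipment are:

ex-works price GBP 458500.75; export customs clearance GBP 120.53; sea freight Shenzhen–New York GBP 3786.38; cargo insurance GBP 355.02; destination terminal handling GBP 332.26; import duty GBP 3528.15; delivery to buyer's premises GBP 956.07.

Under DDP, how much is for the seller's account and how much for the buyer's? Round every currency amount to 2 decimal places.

DDP: the seller bears all costs including import duty.
Seller's account: goods 458500.75 + export clearance 120.53 + freight 3786.38 + insurance 355.02 + destination terminal 332.26 + duty 3528.15 + delivery 956.07 = 467579.16
Buyer's account: 0.00

Seller: GBP 467579.16; buyer: GBP 0.00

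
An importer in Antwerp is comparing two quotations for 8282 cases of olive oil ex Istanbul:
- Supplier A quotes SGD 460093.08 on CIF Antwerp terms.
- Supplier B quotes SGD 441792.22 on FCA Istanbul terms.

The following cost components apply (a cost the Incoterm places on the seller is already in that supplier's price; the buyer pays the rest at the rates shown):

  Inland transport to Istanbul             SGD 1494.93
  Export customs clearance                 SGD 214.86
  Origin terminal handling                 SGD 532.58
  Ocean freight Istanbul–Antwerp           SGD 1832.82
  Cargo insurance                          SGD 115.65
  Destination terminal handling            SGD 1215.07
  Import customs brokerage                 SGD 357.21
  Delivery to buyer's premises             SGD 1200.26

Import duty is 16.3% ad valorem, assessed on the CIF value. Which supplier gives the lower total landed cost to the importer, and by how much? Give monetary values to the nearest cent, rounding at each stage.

Supplier B is cheaper by SGD 18398.44

Supplier A (CIF):
The CIF price already equals the CIF value: 460093.08
Import duty = 460093.08 × 16.3% = 74995.17
Buyer bears (A): 1215.07 + 357.21 + 1200.26 = 2772.54
Landed cost (A) = invoice 460093.08 + 2772.54 + duty 74995.17 = 537860.79
Supplier B (FCA):
CIF value = FCA price + origin terminal + freight + insurance = 441792.22 + 532.58 + 1832.82 + 115.65 = 444273.27
Import duty = 444273.27 × 16.3% = 72416.54
Buyer bears (B): 532.58 + 1832.82 + 115.65 + 1215.07 + 357.21 + 1200.26 = 5253.59
Landed cost (B) = invoice 441792.22 + 5253.59 + duty 72416.54 = 519462.35
Difference = |537860.79 − 519462.35| = 18398.44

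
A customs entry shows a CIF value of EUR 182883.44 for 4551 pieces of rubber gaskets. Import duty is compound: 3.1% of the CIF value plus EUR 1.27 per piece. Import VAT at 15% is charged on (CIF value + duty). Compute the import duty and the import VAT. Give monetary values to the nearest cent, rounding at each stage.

Ad valorem component: 182883.44 × 3.1% = 5669.39
Specific component: 4551 × 1.27 = 5779.77
Import duty = 5669.39 + 5779.77 = 11449.16
VAT base = CIF + duty = 182883.44 + 11449.16 = 194332.60
Import VAT = 194332.60 × 15% = 29149.89

Import duty: EUR 11449.16; import VAT: EUR 29149.89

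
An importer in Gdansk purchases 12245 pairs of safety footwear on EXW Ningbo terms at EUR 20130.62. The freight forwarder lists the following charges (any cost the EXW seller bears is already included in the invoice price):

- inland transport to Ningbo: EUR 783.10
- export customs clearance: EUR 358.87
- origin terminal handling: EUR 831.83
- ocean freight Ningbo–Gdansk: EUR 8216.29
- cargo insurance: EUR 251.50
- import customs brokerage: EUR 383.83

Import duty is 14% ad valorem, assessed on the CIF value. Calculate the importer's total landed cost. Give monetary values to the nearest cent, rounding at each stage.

EXW: the seller makes goods available at their premises; the buyer bears all onward costs.
CIF value = EXW price + inland to port + export clearance + origin terminal + freight + insurance = 20130.62 + 783.10 + 358.87 + 831.83 + 8216.29 + 251.50 = 30572.21
Import duty = 30572.21 × 14% = 4280.11
Buyer bears: inland to port 783.10 + export clearance 358.87 + origin terminal 831.83 + freight 8216.29 + insurance 251.50 + brokerage 383.83 + duty 4280.11 = 15105.53
Landed cost = invoice 20130.62 + 15105.53 = 35236.15

Total landed cost: EUR 35236.15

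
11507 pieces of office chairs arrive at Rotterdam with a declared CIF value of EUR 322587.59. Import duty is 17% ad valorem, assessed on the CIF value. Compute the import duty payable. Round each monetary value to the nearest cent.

Import duty: EUR 54839.89

Import duty = 322587.59 × 17% = 54839.89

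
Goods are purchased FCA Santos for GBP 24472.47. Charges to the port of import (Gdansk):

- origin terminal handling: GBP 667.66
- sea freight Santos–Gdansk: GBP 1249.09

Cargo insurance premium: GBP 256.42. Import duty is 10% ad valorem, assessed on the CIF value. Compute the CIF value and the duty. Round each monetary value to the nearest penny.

CIF = FCA price + pre-shipment costs + freight + insurance
CIF = 24472.47 + 667.66 + 1249.09 + 256.42 = 26645.64
Import duty = 26645.64 × 10% = 2664.56

CIF value: GBP 26645.64; import duty: GBP 2664.56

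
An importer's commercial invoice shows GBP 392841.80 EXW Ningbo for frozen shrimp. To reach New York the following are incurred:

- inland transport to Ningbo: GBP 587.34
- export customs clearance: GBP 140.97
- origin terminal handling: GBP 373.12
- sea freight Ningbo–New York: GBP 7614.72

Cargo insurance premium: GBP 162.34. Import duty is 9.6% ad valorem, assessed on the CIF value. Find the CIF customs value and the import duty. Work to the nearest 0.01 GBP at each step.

CIF = EXW price + pre-shipment costs + freight + insurance
CIF = 392841.80 + 587.34 + 140.97 + 373.12 + 7614.72 + 162.34 = 401720.29
Import duty = 401720.29 × 9.6% = 38565.15

CIF value: GBP 401720.29; import duty: GBP 38565.15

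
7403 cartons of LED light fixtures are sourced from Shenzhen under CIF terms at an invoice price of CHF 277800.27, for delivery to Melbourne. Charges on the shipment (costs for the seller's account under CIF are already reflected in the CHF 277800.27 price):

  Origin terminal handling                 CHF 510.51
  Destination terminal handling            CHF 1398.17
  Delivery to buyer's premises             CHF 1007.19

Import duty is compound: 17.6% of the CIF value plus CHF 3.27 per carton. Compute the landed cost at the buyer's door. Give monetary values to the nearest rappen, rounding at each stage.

Total landed cost: CHF 353306.29

CIF: the seller pays costs through ocean freight and marine insurance to the destination port.
Already in the invoice (seller's account under CIF): origin terminal — exclude.
The CIF price already equals the CIF value: 277800.27
Ad valorem component: 277800.27 × 17.6% = 48892.85
Specific component: 7403 × 3.27 = 24207.81
Import duty = 48892.85 + 24207.81 = 73100.66
Buyer bears: destination terminal 1398.17 + delivery 1007.19 + duty 73100.66 = 75506.02
Landed cost = invoice 277800.27 + 75506.02 = 353306.29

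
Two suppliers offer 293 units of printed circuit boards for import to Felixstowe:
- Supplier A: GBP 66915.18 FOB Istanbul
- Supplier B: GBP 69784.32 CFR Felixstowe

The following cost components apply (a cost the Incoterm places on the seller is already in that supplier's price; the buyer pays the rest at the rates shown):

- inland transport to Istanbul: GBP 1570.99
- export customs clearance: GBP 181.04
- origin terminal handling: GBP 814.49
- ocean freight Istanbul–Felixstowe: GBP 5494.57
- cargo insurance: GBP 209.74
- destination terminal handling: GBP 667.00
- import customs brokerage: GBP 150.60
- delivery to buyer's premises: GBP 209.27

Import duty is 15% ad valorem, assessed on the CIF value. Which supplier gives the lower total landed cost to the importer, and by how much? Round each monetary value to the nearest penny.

Supplier A (FOB):
CIF value = FOB price + freight + insurance = 66915.18 + 5494.57 + 209.74 = 72619.49
Import duty = 72619.49 × 15% = 10892.92
Buyer bears (A): 5494.57 + 209.74 + 667.00 + 150.60 + 209.27 = 6731.18
Landed cost (A) = invoice 66915.18 + 6731.18 + duty 10892.92 = 84539.28
Supplier B (CFR):
CIF value = CFR price + insurance = 69784.32 + 209.74 = 69994.06
Import duty = 69994.06 × 15% = 10499.11
Buyer bears (B): 209.74 + 667.00 + 150.60 + 209.27 = 1236.61
Landed cost (B) = invoice 69784.32 + 1236.61 + duty 10499.11 = 81520.04
Difference = |84539.28 − 81520.04| = 3019.24

Supplier B is cheaper by GBP 3019.24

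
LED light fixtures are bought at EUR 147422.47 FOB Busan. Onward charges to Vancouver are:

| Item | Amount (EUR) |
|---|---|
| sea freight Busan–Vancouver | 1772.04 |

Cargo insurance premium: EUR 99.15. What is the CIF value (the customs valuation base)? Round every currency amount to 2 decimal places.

CIF = FOB price + freight + insurance
CIF = 147422.47 + 1772.04 + 99.15 = 149293.66

CIF value: EUR 149293.66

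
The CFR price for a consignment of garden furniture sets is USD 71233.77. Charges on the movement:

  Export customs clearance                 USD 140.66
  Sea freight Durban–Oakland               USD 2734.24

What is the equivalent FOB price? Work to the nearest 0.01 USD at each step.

FOB price: USD 68499.53

Not relevant to the conversion: export clearance — on the seller under both CFR and FOB; already in the CFR price and stays in the FOB price.
From CFR to FOB, the seller no longer bears: freight.
FOB price = 71233.77 − 2734.24 = 68499.53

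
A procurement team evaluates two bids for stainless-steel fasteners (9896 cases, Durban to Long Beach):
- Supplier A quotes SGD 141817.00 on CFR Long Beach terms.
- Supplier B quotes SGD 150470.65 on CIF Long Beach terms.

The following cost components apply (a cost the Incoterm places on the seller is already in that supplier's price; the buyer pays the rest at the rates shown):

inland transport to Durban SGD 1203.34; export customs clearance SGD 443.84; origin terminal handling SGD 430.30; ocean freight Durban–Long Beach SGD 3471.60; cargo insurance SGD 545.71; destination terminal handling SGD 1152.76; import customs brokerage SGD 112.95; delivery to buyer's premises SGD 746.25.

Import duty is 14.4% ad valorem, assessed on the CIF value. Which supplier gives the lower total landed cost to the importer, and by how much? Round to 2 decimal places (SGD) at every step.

Supplier A (CFR):
CIF value = CFR price + insurance = 141817.00 + 545.71 = 142362.71
Import duty = 142362.71 × 14.4% = 20500.23
Buyer bears (A): 545.71 + 1152.76 + 112.95 + 746.25 = 2557.67
Landed cost (A) = invoice 141817.00 + 2557.67 + duty 20500.23 = 164874.90
Supplier B (CIF):
The CIF price already equals the CIF value: 150470.65
Import duty = 150470.65 × 14.4% = 21667.77
Buyer bears (B): 1152.76 + 112.95 + 746.25 = 2011.96
Landed cost (B) = invoice 150470.65 + 2011.96 + duty 21667.77 = 174150.38
Difference = |164874.90 − 174150.38| = 9275.48

Supplier A is cheaper by SGD 9275.48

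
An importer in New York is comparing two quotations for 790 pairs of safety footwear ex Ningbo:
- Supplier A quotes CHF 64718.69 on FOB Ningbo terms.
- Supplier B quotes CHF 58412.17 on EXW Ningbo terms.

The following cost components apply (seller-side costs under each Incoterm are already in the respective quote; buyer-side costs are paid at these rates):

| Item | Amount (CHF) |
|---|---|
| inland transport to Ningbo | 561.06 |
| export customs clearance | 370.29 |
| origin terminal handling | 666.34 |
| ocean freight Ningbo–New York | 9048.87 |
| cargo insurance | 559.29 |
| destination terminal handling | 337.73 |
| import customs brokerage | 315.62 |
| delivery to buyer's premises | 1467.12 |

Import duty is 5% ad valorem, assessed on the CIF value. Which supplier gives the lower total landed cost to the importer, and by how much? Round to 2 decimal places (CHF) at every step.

Supplier A (FOB):
CIF value = FOB price + freight + insurance = 64718.69 + 9048.87 + 559.29 = 74326.85
Import duty = 74326.85 × 5% = 3716.34
Buyer bears (A): 9048.87 + 559.29 + 337.73 + 315.62 + 1467.12 = 11728.63
Landed cost (A) = invoice 64718.69 + 11728.63 + duty 3716.34 = 80163.66
Supplier B (EXW):
CIF value = EXW price + inland to port + export clearance + origin terminal + freight + insurance = 58412.17 + 561.06 + 370.29 + 666.34 + 9048.87 + 559.29 = 69618.02
Import duty = 69618.02 × 5% = 3480.90
Buyer bears (B): 561.06 + 370.29 + 666.34 + 9048.87 + 559.29 + 337.73 + 315.62 + 1467.12 = 13326.32
Landed cost (B) = invoice 58412.17 + 13326.32 + duty 3480.90 = 75219.39
Difference = |80163.66 − 75219.39| = 4944.27

Supplier B is cheaper by CHF 4944.27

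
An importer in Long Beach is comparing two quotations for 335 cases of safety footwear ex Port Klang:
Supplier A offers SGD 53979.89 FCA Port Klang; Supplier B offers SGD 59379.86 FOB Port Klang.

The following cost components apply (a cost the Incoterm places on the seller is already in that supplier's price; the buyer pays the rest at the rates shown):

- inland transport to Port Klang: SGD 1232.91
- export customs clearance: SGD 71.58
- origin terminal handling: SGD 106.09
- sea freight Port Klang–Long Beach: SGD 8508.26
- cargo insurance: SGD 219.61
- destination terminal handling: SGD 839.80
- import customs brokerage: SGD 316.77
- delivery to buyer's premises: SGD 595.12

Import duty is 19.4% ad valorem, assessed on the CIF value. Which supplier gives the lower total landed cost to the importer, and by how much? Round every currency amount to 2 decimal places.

Supplier A (FCA):
CIF value = FCA price + origin terminal + freight + insurance = 53979.89 + 106.09 + 8508.26 + 219.61 = 62813.85
Import duty = 62813.85 × 19.4% = 12185.89
Buyer bears (A): 106.09 + 8508.26 + 219.61 + 839.80 + 316.77 + 595.12 = 10585.65
Landed cost (A) = invoice 53979.89 + 10585.65 + duty 12185.89 = 76751.43
Supplier B (FOB):
CIF value = FOB price + freight + insurance = 59379.86 + 8508.26 + 219.61 = 68107.73
Import duty = 68107.73 × 19.4% = 13212.90
Buyer bears (B): 8508.26 + 219.61 + 839.80 + 316.77 + 595.12 = 10479.56
Landed cost (B) = invoice 59379.86 + 10479.56 + duty 13212.90 = 83072.32
Difference = |76751.43 − 83072.32| = 6320.89

Supplier A is cheaper by SGD 6320.89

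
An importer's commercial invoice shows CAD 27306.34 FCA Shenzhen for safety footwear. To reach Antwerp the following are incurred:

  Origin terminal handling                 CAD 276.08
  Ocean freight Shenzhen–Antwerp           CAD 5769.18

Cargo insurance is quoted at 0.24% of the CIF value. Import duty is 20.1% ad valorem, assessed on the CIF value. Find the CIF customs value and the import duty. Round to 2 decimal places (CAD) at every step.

Let C be the CIF value. C = FCA price + pre-shipment costs + freight + 0.24% × C
C − 0.24% × C = 27306.34 + 276.08 + 5769.18
0.9976 × C = 33351.60
C = 33351.60 / 0.9976 = 33431.84
Insurance premium = 0.24% × 33431.84 = 80.24
Import duty = 33431.84 × 20.1% = 6719.80

CIF value: CAD 33431.84; import duty: CAD 6719.80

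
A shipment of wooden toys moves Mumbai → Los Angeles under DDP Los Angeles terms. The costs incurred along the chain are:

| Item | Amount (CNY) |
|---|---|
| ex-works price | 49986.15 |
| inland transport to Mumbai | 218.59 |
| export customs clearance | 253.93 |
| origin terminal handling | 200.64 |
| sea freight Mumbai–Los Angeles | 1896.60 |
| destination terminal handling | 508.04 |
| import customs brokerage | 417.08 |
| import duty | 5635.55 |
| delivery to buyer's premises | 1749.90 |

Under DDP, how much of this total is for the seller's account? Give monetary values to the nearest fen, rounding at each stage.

Seller's account: CNY 60866.48

DDP: the seller bears all costs including import duty.
Seller's account: goods 49986.15 + inland to port 218.59 + export clearance 253.93 + origin terminal 200.64 + freight 1896.60 + destination terminal 508.04 + brokerage 417.08 + duty 5635.55 + delivery 1749.90 = 60866.48
Buyer's account: 0.00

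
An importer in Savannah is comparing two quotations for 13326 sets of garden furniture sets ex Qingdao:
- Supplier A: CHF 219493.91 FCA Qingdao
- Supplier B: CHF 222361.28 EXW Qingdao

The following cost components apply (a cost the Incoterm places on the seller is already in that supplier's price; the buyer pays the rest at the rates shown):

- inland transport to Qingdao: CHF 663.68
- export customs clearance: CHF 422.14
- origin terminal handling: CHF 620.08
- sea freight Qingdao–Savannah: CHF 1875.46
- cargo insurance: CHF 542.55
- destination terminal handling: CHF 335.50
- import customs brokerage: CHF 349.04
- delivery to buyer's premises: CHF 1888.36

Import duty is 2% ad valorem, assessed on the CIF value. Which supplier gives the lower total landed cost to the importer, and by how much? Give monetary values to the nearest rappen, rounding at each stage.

Supplier A is cheaper by CHF 4032.25

Supplier A (FCA):
CIF value = FCA price + origin terminal + freight + insurance = 219493.91 + 620.08 + 1875.46 + 542.55 = 222532.00
Import duty = 222532.00 × 2% = 4450.64
Buyer bears (A): 620.08 + 1875.46 + 542.55 + 335.50 + 349.04 + 1888.36 = 5610.99
Landed cost (A) = invoice 219493.91 + 5610.99 + duty 4450.64 = 229555.54
Supplier B (EXW):
CIF value = EXW price + inland to port + export clearance + origin terminal + freight + insurance = 222361.28 + 663.68 + 422.14 + 620.08 + 1875.46 + 542.55 = 226485.19
Import duty = 226485.19 × 2% = 4529.70
Buyer bears (B): 663.68 + 422.14 + 620.08 + 1875.46 + 542.55 + 335.50 + 349.04 + 1888.36 = 6696.81
Landed cost (B) = invoice 222361.28 + 6696.81 + duty 4529.70 = 233587.79
Difference = |229555.54 − 233587.79| = 4032.25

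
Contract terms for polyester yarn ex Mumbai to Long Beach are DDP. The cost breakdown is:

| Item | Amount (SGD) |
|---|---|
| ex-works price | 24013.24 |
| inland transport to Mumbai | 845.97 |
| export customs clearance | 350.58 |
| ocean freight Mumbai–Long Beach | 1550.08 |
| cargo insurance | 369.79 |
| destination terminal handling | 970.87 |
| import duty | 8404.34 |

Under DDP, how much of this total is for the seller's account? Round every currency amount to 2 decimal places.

DDP: the seller bears all costs including import duty.
Seller's account: goods 24013.24 + inland to port 845.97 + export clearance 350.58 + freight 1550.08 + insurance 369.79 + destination terminal 970.87 + duty 8404.34 = 36504.87
Buyer's account: 0.00

Seller's account: SGD 36504.87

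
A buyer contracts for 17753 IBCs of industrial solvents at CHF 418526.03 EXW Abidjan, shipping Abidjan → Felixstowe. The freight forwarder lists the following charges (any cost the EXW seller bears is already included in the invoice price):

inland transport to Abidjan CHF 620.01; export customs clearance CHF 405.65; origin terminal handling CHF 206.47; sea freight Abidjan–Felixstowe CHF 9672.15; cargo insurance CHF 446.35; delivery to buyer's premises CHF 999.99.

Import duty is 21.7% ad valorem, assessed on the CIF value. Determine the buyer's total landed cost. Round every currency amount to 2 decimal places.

Total landed cost: CHF 524159.89

EXW: the seller makes goods available at their premises; the buyer bears all onward costs.
CIF value = EXW price + inland to port + export clearance + origin terminal + freight + insurance = 418526.03 + 620.01 + 405.65 + 206.47 + 9672.15 + 446.35 = 429876.66
Import duty = 429876.66 × 21.7% = 93283.24
Buyer bears: inland to port 620.01 + export clearance 405.65 + origin terminal 206.47 + freight 9672.15 + insurance 446.35 + delivery 999.99 + duty 93283.24 = 105633.86
Landed cost = invoice 418526.03 + 105633.86 = 524159.89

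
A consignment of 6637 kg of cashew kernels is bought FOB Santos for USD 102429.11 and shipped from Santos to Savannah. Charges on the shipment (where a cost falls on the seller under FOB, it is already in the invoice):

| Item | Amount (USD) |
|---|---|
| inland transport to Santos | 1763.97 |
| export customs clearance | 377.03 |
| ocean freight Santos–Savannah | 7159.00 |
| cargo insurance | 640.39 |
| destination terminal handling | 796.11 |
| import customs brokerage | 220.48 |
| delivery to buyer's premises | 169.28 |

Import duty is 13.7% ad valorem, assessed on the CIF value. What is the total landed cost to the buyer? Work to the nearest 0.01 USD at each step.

Total landed cost: USD 126515.67

FOB: the seller bears costs until goods are on board at the origin port; the buyer bears freight, insurance and all costs thereafter.
Already in the invoice (seller's account under FOB): inland to port, export clearance — exclude.
CIF value = FOB price + freight + insurance = 102429.11 + 7159.00 + 640.39 = 110228.50
Import duty = 110228.50 × 13.7% = 15101.30
Buyer bears: freight 7159.00 + insurance 640.39 + destination terminal 796.11 + brokerage 220.48 + delivery 169.28 + duty 15101.30 = 24086.56
Landed cost = invoice 102429.11 + 24086.56 = 126515.67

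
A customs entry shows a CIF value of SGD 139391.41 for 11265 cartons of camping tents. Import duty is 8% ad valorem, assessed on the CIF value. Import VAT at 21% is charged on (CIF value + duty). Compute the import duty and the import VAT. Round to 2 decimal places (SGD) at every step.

Import duty = 139391.41 × 8% = 11151.31
VAT base = CIF + duty = 139391.41 + 11151.31 = 150542.72
Import VAT = 150542.72 × 21% = 31613.97

Import duty: SGD 11151.31; import VAT: SGD 31613.97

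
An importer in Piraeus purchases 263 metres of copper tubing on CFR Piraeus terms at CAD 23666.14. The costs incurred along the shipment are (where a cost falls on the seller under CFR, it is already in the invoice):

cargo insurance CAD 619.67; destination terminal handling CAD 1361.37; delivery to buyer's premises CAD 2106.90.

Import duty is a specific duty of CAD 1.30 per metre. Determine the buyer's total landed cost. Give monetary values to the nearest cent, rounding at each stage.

CFR: the seller pays costs through ocean freight to the destination port, but not insurance.
CIF value = CFR price + insurance = 23666.14 + 619.67 = 24285.81
Import duty = 263 × 1.30 = 341.90
Buyer bears: insurance 619.67 + destination terminal 1361.37 + delivery 2106.90 + duty 341.90 = 4429.84
Landed cost = invoice 23666.14 + 4429.84 = 28095.98

Total landed cost: CAD 28095.98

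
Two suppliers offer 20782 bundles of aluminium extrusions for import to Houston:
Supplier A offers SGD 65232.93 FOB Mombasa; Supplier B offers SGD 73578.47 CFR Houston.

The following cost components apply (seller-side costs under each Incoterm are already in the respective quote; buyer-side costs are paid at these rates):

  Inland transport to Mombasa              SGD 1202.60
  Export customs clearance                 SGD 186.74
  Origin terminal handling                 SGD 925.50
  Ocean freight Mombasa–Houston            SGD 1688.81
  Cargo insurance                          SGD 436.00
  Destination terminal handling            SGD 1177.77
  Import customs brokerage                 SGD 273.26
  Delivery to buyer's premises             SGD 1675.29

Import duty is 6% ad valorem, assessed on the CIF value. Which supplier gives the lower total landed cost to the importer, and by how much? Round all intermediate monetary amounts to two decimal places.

Supplier A (FOB):
CIF value = FOB price + freight + insurance = 65232.93 + 1688.81 + 436.00 = 67357.74
Import duty = 67357.74 × 6% = 4041.46
Buyer bears (A): 1688.81 + 436.00 + 1177.77 + 273.26 + 1675.29 = 5251.13
Landed cost (A) = invoice 65232.93 + 5251.13 + duty 4041.46 = 74525.52
Supplier B (CFR):
CIF value = CFR price + insurance = 73578.47 + 436.00 = 74014.47
Import duty = 74014.47 × 6% = 4440.87
Buyer bears (B): 436.00 + 1177.77 + 273.26 + 1675.29 = 3562.32
Landed cost (B) = invoice 73578.47 + 3562.32 + duty 4440.87 = 81581.66
Difference = |74525.52 − 81581.66| = 7056.14

Supplier A is cheaper by SGD 7056.14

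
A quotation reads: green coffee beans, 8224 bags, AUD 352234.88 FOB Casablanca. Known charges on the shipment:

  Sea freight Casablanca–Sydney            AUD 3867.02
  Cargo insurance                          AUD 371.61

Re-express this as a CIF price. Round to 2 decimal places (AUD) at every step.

From FOB to CIF, the seller additionally bears: freight, insurance.
CIF price = 352234.88 + 3867.02 + 371.61 = 356473.51

CIF price: AUD 356473.51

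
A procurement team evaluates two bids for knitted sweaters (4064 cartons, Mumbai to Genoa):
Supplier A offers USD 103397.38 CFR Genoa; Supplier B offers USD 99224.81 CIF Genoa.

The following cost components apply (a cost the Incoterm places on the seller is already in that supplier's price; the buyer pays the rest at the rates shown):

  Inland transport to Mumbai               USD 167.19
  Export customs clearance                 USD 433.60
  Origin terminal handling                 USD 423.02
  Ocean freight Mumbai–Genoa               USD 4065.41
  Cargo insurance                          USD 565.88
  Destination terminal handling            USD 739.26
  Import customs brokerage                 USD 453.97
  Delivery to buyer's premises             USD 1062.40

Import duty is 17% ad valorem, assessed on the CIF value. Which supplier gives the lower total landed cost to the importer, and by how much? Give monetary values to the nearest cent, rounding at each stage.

Supplier B is cheaper by USD 5543.98

Supplier A (CFR):
CIF value = CFR price + insurance = 103397.38 + 565.88 = 103963.26
Import duty = 103963.26 × 17% = 17673.75
Buyer bears (A): 565.88 + 739.26 + 453.97 + 1062.40 = 2821.51
Landed cost (A) = invoice 103397.38 + 2821.51 + duty 17673.75 = 123892.64
Supplier B (CIF):
The CIF price already equals the CIF value: 99224.81
Import duty = 99224.81 × 17% = 16868.22
Buyer bears (B): 739.26 + 453.97 + 1062.40 = 2255.63
Landed cost (B) = invoice 99224.81 + 2255.63 + duty 16868.22 = 118348.66
Difference = |123892.64 − 118348.66| = 5543.98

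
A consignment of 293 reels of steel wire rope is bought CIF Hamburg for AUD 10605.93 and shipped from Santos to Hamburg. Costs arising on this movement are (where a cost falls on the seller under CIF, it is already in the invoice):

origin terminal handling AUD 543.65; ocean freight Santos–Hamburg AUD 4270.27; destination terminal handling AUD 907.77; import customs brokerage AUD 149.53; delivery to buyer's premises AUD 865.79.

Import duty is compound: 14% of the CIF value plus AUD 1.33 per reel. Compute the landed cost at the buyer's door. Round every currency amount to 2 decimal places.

Total landed cost: AUD 14403.54

CIF: the seller pays costs through ocean freight and marine insurance to the destination port.
Already in the invoice (seller's account under CIF): origin terminal, freight — exclude.
The CIF price already equals the CIF value: 10605.93
Ad valorem component: 10605.93 × 14% = 1484.83
Specific component: 293 × 1.33 = 389.69
Import duty = 1484.83 + 389.69 = 1874.52
Buyer bears: destination terminal 907.77 + brokerage 149.53 + delivery 865.79 + duty 1874.52 = 3797.61
Landed cost = invoice 10605.93 + 3797.61 = 14403.54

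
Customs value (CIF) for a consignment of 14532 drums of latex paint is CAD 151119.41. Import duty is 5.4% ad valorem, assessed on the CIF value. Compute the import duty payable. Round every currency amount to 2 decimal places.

Import duty = 151119.41 × 5.4% = 8160.45

Import duty: CAD 8160.45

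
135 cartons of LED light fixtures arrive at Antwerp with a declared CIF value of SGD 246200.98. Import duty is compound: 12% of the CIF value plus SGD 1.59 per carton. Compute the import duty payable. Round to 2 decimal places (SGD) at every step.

Ad valorem component: 246200.98 × 12% = 29544.12
Specific component: 135 × 1.59 = 214.65
Import duty = 29544.12 + 214.65 = 29758.77

Import duty: SGD 29758.77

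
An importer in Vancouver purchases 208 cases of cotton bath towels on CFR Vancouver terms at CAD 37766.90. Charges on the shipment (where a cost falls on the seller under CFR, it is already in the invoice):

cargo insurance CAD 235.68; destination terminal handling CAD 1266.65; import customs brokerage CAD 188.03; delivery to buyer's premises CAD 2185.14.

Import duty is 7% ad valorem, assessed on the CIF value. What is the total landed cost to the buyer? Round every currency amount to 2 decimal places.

CFR: the seller pays costs through ocean freight to the destination port, but not insurance.
CIF value = CFR price + insurance = 37766.90 + 235.68 = 38002.58
Import duty = 38002.58 × 7% = 2660.18
Buyer bears: insurance 235.68 + destination terminal 1266.65 + brokerage 188.03 + delivery 2185.14 + duty 2660.18 = 6535.68
Landed cost = invoice 37766.90 + 6535.68 = 44302.58

Total landed cost: CAD 44302.58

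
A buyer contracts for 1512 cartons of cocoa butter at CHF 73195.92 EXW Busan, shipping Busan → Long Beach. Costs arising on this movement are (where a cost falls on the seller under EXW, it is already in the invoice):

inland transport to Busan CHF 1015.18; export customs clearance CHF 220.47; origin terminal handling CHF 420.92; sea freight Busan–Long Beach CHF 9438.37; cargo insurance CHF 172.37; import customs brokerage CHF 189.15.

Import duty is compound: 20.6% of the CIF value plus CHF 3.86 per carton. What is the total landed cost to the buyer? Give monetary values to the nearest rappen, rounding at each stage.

EXW: the seller makes goods available at their premises; the buyer bears all onward costs.
CIF value = EXW price + inland to port + export clearance + origin terminal + freight + insurance = 73195.92 + 1015.18 + 220.47 + 420.92 + 9438.37 + 172.37 = 84463.23
Ad valorem component: 84463.23 × 20.6% = 17399.43
Specific component: 1512 × 3.86 = 5836.32
Import duty = 17399.43 + 5836.32 = 23235.75
Buyer bears: inland to port 1015.18 + export clearance 220.47 + origin terminal 420.92 + freight 9438.37 + insurance 172.37 + brokerage 189.15 + duty 23235.75 = 34692.21
Landed cost = invoice 73195.92 + 34692.21 = 107888.13

Total landed cost: CHF 107888.13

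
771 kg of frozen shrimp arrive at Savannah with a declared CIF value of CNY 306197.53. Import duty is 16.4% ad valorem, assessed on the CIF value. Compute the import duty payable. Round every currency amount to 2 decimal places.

Import duty = 306197.53 × 16.4% = 50216.39

Import duty: CNY 50216.39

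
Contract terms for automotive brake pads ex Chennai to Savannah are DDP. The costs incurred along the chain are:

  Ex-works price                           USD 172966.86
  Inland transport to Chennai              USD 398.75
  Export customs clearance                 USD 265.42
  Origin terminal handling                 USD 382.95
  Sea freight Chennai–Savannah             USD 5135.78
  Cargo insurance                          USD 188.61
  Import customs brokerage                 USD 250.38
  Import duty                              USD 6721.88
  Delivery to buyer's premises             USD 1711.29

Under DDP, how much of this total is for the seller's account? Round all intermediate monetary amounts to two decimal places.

DDP: the seller bears all costs including import duty.
Seller's account: goods 172966.86 + inland to port 398.75 + export clearance 265.42 + origin terminal 382.95 + freight 5135.78 + insurance 188.61 + brokerage 250.38 + duty 6721.88 + delivery 1711.29 = 188021.92
Buyer's account: 0.00

Seller's account: USD 188021.92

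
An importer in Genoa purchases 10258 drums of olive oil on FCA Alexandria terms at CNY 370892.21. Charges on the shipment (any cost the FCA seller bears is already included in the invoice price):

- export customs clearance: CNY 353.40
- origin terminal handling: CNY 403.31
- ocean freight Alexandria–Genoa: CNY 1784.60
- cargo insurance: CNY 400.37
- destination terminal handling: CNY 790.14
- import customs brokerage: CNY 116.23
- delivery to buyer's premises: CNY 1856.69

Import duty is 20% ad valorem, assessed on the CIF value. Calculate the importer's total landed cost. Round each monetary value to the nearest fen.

FCA: the seller delivers export-cleared goods to the carrier; the buyer bears costs from that point.
Already in the invoice (seller's account under FCA): export clearance — exclude.
CIF value = FCA price + origin terminal + freight + insurance = 370892.21 + 403.31 + 1784.60 + 400.37 = 373480.49
Import duty = 373480.49 × 20% = 74696.10
Buyer bears: origin terminal 403.31 + freight 1784.60 + insurance 400.37 + destination terminal 790.14 + brokerage 116.23 + delivery 1856.69 + duty 74696.10 = 80047.44
Landed cost = invoice 370892.21 + 80047.44 = 450939.65

Total landed cost: CNY 450939.65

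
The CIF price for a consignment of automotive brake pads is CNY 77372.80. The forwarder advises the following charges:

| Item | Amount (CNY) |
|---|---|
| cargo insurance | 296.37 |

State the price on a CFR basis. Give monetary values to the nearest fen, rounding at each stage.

From CIF to CFR, the seller no longer bears: insurance.
CFR price = 77372.80 − 296.37 = 77076.43

CFR price: CNY 77076.43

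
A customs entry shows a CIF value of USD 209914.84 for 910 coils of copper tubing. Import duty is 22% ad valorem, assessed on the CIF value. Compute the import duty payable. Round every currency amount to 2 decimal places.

Import duty = 209914.84 × 22% = 46181.26

Import duty: USD 46181.26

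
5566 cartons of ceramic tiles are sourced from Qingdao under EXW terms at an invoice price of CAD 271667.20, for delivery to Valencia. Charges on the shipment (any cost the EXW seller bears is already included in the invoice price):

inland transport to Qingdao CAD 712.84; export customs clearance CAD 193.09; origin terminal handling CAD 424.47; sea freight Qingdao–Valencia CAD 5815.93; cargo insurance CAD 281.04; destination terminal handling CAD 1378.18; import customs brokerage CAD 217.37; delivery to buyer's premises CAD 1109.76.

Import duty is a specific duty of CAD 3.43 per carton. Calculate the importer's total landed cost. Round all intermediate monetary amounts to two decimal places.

EXW: the seller makes goods available at their premises; the buyer bears all onward costs.
CIF value = EXW price + inland to port + export clearance + origin terminal + freight + insurance = 271667.20 + 712.84 + 193.09 + 424.47 + 5815.93 + 281.04 = 279094.57
Import duty = 5566 × 3.43 = 19091.38
Buyer bears: inland to port 712.84 + export clearance 193.09 + origin terminal 424.47 + freight 5815.93 + insurance 281.04 + destination terminal 1378.18 + brokerage 217.37 + delivery 1109.76 + duty 19091.38 = 29224.06
Landed cost = invoice 271667.20 + 29224.06 = 300891.26

Total landed cost: CAD 300891.26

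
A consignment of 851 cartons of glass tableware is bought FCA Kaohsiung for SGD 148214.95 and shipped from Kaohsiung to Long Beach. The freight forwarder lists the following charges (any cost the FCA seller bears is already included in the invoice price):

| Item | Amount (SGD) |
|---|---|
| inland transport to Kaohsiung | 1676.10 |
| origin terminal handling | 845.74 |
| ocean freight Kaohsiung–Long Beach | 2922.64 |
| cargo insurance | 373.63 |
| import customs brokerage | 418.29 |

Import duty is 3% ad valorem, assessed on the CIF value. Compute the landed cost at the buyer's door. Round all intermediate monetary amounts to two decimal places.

FCA: the seller delivers export-cleared goods to the carrier; the buyer bears costs from that point.
Already in the invoice (seller's account under FCA): inland to port — exclude.
CIF value = FCA price + origin terminal + freight + insurance = 148214.95 + 845.74 + 2922.64 + 373.63 = 152356.96
Import duty = 152356.96 × 3% = 4570.71
Buyer bears: origin terminal 845.74 + freight 2922.64 + insurance 373.63 + brokerage 418.29 + duty 4570.71 = 9131.01
Landed cost = invoice 148214.95 + 9131.01 = 157345.96

Total landed cost: SGD 157345.96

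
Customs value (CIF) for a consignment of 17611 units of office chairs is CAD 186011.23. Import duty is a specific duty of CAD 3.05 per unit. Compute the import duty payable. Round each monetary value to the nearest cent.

Import duty: CAD 53713.55

Import duty = 17611 × 3.05 = 53713.55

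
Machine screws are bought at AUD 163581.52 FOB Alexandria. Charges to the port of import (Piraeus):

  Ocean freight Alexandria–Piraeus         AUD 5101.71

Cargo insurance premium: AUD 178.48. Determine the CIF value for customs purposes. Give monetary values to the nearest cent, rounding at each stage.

CIF = FOB price + freight + insurance
CIF = 163581.52 + 5101.71 + 178.48 = 168861.71

CIF value: AUD 168861.71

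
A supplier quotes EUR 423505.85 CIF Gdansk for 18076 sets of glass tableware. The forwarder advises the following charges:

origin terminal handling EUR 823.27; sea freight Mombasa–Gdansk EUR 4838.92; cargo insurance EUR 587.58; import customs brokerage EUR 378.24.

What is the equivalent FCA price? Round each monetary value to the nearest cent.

Not relevant to the conversion: brokerage — on the buyer under both terms; not part of either seller's price.
From CIF to FCA, the seller no longer bears: origin terminal, freight, insurance.
FCA price = 423505.85 − 823.27 − 4838.92 − 587.58 = 417256.08

FCA price: EUR 417256.08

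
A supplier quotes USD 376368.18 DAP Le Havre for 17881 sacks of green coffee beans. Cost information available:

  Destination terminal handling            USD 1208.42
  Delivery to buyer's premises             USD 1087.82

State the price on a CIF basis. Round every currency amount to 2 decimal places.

From DAP to CIF, the seller no longer bears: destination terminal, delivery.
CIF price = 376368.18 − 1208.42 − 1087.82 = 374071.94

CIF price: USD 374071.94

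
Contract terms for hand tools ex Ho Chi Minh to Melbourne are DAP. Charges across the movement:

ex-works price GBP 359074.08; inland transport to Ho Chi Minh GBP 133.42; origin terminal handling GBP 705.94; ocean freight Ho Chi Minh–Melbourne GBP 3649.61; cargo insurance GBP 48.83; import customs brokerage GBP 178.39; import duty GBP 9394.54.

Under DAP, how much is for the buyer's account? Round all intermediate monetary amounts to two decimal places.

DAP: the seller bears all costs to the named destination except import duty and clearance.
Seller's account: goods 359074.08 + inland to port 133.42 + origin terminal 705.94 + freight 3649.61 + insurance 48.83 = 363611.88
Buyer's account: brokerage 178.39 + duty 9394.54 = 9572.93

Buyer's account: GBP 9572.93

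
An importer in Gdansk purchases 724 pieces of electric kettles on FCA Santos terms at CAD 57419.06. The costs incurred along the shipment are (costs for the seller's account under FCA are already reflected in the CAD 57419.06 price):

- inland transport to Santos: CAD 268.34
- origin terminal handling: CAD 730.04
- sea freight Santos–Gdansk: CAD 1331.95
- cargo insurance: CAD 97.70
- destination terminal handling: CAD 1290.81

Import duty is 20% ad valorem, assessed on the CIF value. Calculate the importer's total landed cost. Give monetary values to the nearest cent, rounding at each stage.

FCA: the seller delivers export-cleared goods to the carrier; the buyer bears costs from that point.
Already in the invoice (seller's account under FCA): inland to port — exclude.
CIF value = FCA price + origin terminal + freight + insurance = 57419.06 + 730.04 + 1331.95 + 97.70 = 59578.75
Import duty = 59578.75 × 20% = 11915.75
Buyer bears: origin terminal 730.04 + freight 1331.95 + insurance 97.70 + destination terminal 1290.81 + duty 11915.75 = 15366.25
Landed cost = invoice 57419.06 + 15366.25 = 72785.31

Total landed cost: CAD 72785.31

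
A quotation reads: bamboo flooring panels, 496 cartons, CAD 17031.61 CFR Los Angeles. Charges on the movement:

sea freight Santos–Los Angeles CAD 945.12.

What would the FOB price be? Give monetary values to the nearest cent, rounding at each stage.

From CFR to FOB, the seller no longer bears: freight.
FOB price = 17031.61 − 945.12 = 16086.49

FOB price: CAD 16086.49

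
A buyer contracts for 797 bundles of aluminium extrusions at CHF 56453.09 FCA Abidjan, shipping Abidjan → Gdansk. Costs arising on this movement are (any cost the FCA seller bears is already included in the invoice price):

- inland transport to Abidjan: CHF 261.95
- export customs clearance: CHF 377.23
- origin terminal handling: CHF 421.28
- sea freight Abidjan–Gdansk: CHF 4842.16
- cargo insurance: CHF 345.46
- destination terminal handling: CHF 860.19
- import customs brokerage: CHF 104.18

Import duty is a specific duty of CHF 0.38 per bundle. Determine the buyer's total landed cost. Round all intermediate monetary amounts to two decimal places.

FCA: the seller delivers export-cleared goods to the carrier; the buyer bears costs from that point.
Already in the invoice (seller's account under FCA): inland to port, export clearance — exclude.
CIF value = FCA price + origin terminal + freight + insurance = 56453.09 + 421.28 + 4842.16 + 345.46 = 62061.99
Import duty = 797 × 0.38 = 302.86
Buyer bears: origin terminal 421.28 + freight 4842.16 + insurance 345.46 + destination terminal 860.19 + brokerage 104.18 + duty 302.86 = 6876.13
Landed cost = invoice 56453.09 + 6876.13 = 63329.22

Total landed cost: CHF 63329.22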